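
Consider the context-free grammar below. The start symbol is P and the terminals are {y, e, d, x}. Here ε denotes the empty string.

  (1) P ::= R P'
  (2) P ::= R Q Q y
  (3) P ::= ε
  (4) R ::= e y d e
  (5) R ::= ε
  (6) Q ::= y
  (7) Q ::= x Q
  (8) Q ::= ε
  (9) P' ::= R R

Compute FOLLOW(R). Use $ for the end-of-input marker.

FIRST(R): from R::=e y d e we get {e}; from R::=ε we get {ε}. So FIRST(R) = {ε, e}.
FIRST(Q): from Q::=y we get {y}; from Q::=x Q we get {x}; from Q::=ε we get {ε}. So FIRST(Q) = {ε, x, y}.
FIRST(P'): from P'::=R R we get {ε, e}. So FIRST(P') = {ε, e}.
FIRST(P): from P::=R P' we get {ε, e}; from P::=R Q Q y we get {e, x, y}; from P::=ε we get {ε}. So FIRST(P) = {ε, e, x, y}.
FOLLOW(P) includes $ since P is the start symbol.
FOLLOW(P): P appears on no right-hand side. Thus FOLLOW(P) = {$}.
FOLLOW(Q): in P::=R Q Q y (occurrence 1), Q is followed by Q y with FIRST {x, y}; in P::=R Q Q y (occurrence 2), Q is followed by y with FIRST {y}; in Q::=x Q, the suffix after Q is empty (adds nothing new). Thus FOLLOW(Q) = {x, y}.
FOLLOW(P'): in P::=R P', the suffix after P' is empty, so FOLLOW(P') ⊇ FOLLOW(P) = {$}. Thus FOLLOW(P') = {$}.
FOLLOW(R): in P::=R P', R is followed by P' with FIRST {ε, e}; in P::=R P', the suffix after R is nullable, so FOLLOW(R) ⊇ FOLLOW(P) = {$}; in P::=R Q Q y, R is followed by Q Q y with FIRST {x, y}; in P'::=R R (occurrence 1), R is followed by R with FIRST {ε, e}; in P'::=R R (occurrence 1), the suffix after R is nullable, so FOLLOW(R) ⊇ FOLLOW(P') = {$}; in P'::=R R (occurrence 2), the suffix after R is empty, so FOLLOW(R) ⊇ FOLLOW(P') = {$}. Thus FOLLOW(R) = {$, e, x, y}.

{$, e, x, y}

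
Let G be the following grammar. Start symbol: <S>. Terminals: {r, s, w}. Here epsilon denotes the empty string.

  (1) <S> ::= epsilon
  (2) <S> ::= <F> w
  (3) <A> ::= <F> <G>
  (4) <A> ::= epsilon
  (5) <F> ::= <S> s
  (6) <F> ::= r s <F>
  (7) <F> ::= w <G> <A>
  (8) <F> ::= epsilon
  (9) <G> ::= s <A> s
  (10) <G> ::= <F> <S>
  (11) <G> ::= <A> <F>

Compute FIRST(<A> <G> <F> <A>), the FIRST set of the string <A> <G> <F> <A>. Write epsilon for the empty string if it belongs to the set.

FIRST(<S>) = {epsilon, r, s, w}  (via <F> w)
FIRST(<F>) = {epsilon, r, s, w}  (via <S> s)
FIRST(<A>) = {epsilon, r, s, w}  (via <F> <G>)
FIRST(<G>) = {epsilon, r, s, w}  (via <F> <S>, <A> <F>)
FIRST(<A> <G> <F> <A>): take FIRST of each symbol in turn, carrying on past any symbol whose FIRST contains epsilon; result {epsilon, r, s, w}.

{epsilon, r, s, w}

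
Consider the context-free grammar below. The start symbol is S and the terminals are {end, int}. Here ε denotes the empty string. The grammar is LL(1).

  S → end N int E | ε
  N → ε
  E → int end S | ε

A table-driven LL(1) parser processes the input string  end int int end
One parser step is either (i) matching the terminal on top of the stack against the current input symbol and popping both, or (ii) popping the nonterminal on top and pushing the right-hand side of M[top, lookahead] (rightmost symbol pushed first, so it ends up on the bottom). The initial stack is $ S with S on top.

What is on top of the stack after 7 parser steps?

step 1: stack=$ S  input=end int int end $  — expand S → end N int E
step 2: stack=$ E int N end  input=end int int end $  — match end
step 3: stack=$ E int N  input=int int end $  — expand N → ε
step 4: stack=$ E int  input=int int end $  — match int
step 5: stack=$ E  input=int end $  — expand E → int end S
step 6: stack=$ S end int  input=int end $  — match int
step 7: stack=$ S end  input=end $  — match end
Stack after step 7: $ S (top = S).

S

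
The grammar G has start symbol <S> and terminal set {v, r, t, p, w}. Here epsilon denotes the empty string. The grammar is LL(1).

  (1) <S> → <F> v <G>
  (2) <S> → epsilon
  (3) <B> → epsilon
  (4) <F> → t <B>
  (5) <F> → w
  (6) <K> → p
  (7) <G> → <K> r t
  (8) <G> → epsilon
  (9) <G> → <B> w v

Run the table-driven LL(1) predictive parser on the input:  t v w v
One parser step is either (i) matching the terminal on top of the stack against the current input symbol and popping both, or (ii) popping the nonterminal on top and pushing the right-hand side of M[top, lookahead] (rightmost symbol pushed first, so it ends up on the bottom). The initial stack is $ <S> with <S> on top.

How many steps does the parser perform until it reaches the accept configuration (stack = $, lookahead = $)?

9

     Stack          Input      Action
  1  $ <S>          t v w v $  expand <S> → <F> v <G>
  2  $ <G> v <F>    t v w v $  expand <F> → t <B>
  3  $ <G> v <B> t  t v w v $  match t
  4  $ <G> v <B>    v w v $    expand <B> → epsilon
  5  $ <G> v        v w v $    match v
  6  $ <G>          w v $      expand <G> → <B> w v
  7  $ v w <B>      w v $      expand <B> → epsilon
  8  $ v w          w v $      match w
  9  $ v            v $        match v
Accept reached after 9 steps.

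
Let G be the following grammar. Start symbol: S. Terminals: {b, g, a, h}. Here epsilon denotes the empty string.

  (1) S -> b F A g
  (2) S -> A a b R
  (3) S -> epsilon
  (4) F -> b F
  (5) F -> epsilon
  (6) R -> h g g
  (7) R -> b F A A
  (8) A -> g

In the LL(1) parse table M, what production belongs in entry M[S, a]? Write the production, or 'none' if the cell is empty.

none

FIRST(F) = {epsilon, b}
FIRST(R) = {b, h}
FIRST(A) = {g}
FIRST(S) = {epsilon, b, g}  (via A a b R)
FOLLOW(S) includes $ since S is the start symbol.
FOLLOW(S): S appears on no right-hand side. Thus FOLLOW(S) = {$}.
For S -> b F A g: FIRST(b F A g) = {b}, so it goes in M[S, t] for t ∈ {b}.
For S -> A a b R: FIRST(A a b R) = {g}, so it goes in M[S, t] for t ∈ {g}.
For S -> epsilon: FIRST(epsilon) = {epsilon}, so it goes in M[S, t] for t ∈ {}; since epsilon ∈ FIRST, also for every t ∈ FOLLOW(S) = {$}.
None of these place a production in M[S, a].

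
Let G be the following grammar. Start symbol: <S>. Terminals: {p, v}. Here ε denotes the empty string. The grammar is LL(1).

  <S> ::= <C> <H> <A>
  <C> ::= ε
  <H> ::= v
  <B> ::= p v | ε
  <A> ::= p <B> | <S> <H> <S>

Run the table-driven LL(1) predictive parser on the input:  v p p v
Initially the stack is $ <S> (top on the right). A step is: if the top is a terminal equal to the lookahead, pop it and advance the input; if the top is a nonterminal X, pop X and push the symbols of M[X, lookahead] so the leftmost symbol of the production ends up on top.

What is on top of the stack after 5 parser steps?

step 1: stack=$ <S>  input=v p p v $  — expand <S> ::= <C> <H> <A>
step 2: stack=$ <A> <H> <C>  input=v p p v $  — expand <C> ::= ε
step 3: stack=$ <A> <H>  input=v p p v $  — expand <H> ::= v
step 4: stack=$ <A> v  input=v p p v $  — match v
step 5: stack=$ <A>  input=p p v $  — expand <A> ::= p <B>
Stack after step 5: $ <B> p (top = p).

p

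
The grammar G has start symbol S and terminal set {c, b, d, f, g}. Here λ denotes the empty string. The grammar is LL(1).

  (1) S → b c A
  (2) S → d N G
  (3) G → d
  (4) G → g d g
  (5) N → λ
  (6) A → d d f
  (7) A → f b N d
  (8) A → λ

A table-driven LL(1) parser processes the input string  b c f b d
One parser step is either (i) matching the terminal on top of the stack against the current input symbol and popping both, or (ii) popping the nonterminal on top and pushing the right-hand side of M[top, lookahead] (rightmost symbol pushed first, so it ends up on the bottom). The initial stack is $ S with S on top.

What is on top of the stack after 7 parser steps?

step 1: stack=$ S  input=b c f b d $  — expand S → b c A
step 2: stack=$ A c b  input=b c f b d $  — match b
step 3: stack=$ A c  input=c f b d $  — match c
step 4: stack=$ A  input=f b d $  — expand A → f b N d
step 5: stack=$ d N b f  input=f b d $  — match f
step 6: stack=$ d N b  input=b d $  — match b
step 7: stack=$ d N  input=d $  — expand N → λ
Stack after step 7: $ d (top = d).

d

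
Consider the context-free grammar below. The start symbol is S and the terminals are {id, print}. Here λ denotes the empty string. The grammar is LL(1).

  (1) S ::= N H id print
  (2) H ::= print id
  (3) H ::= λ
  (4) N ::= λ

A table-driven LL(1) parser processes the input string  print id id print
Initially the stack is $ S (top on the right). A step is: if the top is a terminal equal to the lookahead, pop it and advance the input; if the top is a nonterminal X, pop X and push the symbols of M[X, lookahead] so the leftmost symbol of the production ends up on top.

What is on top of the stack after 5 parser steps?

id

     Stack                Input                Action
  1  $ S                  print id id print $  expand S ::= N H id print
  2  $ print id H N       print id id print $  expand N ::= λ
  3  $ print id H         print id id print $  expand H ::= print id
  4  $ print id id print  print id id print $  match print
  5  $ print id id        id id print $        match id
Stack after step 5: $ print id (top = id).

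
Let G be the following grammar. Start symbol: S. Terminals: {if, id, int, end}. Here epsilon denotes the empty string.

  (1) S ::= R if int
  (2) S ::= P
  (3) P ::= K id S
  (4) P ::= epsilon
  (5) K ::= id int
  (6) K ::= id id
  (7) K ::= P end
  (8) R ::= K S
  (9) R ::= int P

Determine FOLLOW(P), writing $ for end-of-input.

{$, end, if}

FIRST(S): from S::=R if int we get {end, id, int}; from S::=P we get {epsilon, end, id}. So FIRST(S) = {epsilon, end, id, int}.
FIRST(P): from P::=K id S we get {end, id}; from P::=epsilon we get {epsilon}. So FIRST(P) = {epsilon, end, id}.
FIRST(K): from K::=id int we get {id}; from K::=id id we get {id}; from K::=P end we get {end, id}. So FIRST(K) = {end, id}.
FIRST(R): from R::=K S we get {end, id}; from R::=int P we get {int}. So FIRST(R) = {end, id, int}.
FOLLOW(S) includes $ since S is the start symbol.
FOLLOW(R): in S::=R if int, R is followed by if int with FIRST {if}. Thus FOLLOW(R) = {if}.
FOLLOW(K): in P::=K id S, K is followed by id S with FIRST {id}; in R::=K S, K is followed by S with FIRST {epsilon, end, id, int}; in R::=K S, the suffix after K is nullable, so FOLLOW(K) ⊇ FOLLOW(R) = {if}. Thus FOLLOW(K) = {end, id, if, int}.
FOLLOW(S): in P::=K id S, the suffix after S is empty, so FOLLOW(S) ⊇ FOLLOW(P) = {$, end, if}; in R::=K S, the suffix after S is empty, so FOLLOW(S) ⊇ FOLLOW(R) = {if}. Thus FOLLOW(S) = {$, end, if}.
FOLLOW(P): in S::=P, the suffix after P is empty, so FOLLOW(P) ⊇ FOLLOW(S) = {$, end, if}; in K::=P end, P is followed by end with FIRST {end}; in R::=int P, the suffix after P is empty, so FOLLOW(P) ⊇ FOLLOW(R) = {if}. Thus FOLLOW(P) = {$, end, if}.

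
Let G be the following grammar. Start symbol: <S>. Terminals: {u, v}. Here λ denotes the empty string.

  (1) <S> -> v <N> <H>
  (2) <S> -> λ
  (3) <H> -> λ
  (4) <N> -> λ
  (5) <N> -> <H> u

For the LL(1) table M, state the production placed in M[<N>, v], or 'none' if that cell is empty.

FIRST(<S>) = {λ, v}
FIRST(<H>) = {λ}
FIRST(<N>) = {λ, u}  (via <H> u)
FOLLOW(<S>) includes $ since <S> is the start symbol.
FOLLOW(<S>): <S> appears on no right-hand side. Thus FOLLOW(<S>) = {$}.
FOLLOW(<N>): in <S>->v <N> <H>, <N> is followed by <H> with FIRST {λ}; in <S>->v <N> <H>, the suffix after <N> is nullable, so FOLLOW(<N>) ⊇ FOLLOW(<S>) = {$}. Thus FOLLOW(<N>) = {$}.
For <N> -> λ: FIRST(λ) = {λ}, so it goes in M[<N>, t] for t ∈ {}; since λ ∈ FIRST, also for every t ∈ FOLLOW(<N>) = {$}.
For <N> -> <H> u: FIRST(<H> u) = {u}, so it goes in M[<N>, t] for t ∈ {u}.
None of these place a production in M[<N>, v].

none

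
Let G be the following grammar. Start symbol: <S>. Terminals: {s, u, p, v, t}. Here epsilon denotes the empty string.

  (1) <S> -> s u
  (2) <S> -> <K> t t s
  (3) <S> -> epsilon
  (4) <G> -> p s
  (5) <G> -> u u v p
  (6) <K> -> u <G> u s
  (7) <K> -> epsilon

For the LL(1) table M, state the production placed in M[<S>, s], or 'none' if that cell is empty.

FIRST(<G>): from <G>->p s we get {p}; from <G>->u u v p we get {u}. So FIRST(<G>) = {p, u}.
FIRST(<K>): from <K>->u <G> u s we get {u}; from <K>->epsilon we get {epsilon}. So FIRST(<K>) = {epsilon, u}.
FIRST(<S>): from <S>->s u we get {s}; from <S>-><K> t t s we get {t, u}; from <S>->epsilon we get {epsilon}. So FIRST(<S>) = {epsilon, s, t, u}.
FOLLOW(<S>) includes $ since <S> is the start symbol.
FOLLOW(<S>): <S> appears on no right-hand side. Thus FOLLOW(<S>) = {$}.
For <S> -> s u: FIRST(s u) = {s}, so it goes in M[<S>, t] for t ∈ {s}.
For <S> -> <K> t t s: FIRST(<K> t t s) = {t, u}, so it goes in M[<S>, t] for t ∈ {t, u}.
For <S> -> epsilon: FIRST(epsilon) = {epsilon}, so it goes in M[<S>, t] for t ∈ {}; since epsilon ∈ FIRST, also for every t ∈ FOLLOW(<S>) = {$}.

<S> -> s u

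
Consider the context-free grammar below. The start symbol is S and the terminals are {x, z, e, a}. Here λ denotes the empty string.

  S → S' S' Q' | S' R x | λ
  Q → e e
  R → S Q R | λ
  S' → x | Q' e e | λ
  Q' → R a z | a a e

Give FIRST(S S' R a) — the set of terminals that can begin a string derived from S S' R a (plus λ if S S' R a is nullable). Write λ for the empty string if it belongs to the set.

{a, e, x}

FIRST(Q): from Q→e e we get {e}. So FIRST(Q) = {e}.
FIRST(S): from S→S' S' Q' we get {a, e, x}; from S→S' R x we get {a, e, x}; from S→λ we get {λ}. So FIRST(S) = {λ, a, e, x}.
FIRST(R): from R→S Q R we get {a, e, x}; from R→λ we get {λ}. So FIRST(R) = {λ, a, e, x}.
FIRST(Q'): from Q'→R a z we get {a, e, x}; from Q'→a a e we get {a}. So FIRST(Q') = {a, e, x}.
FIRST(S'): from S'→x we get {x}; from S'→Q' e e we get {a, e, x}; from S'→λ we get {λ}. So FIRST(S') = {λ, a, e, x}.
FIRST(S S' R a): take FIRST of each symbol in turn, carrying on past any symbol whose FIRST contains λ; result {a, e, x}.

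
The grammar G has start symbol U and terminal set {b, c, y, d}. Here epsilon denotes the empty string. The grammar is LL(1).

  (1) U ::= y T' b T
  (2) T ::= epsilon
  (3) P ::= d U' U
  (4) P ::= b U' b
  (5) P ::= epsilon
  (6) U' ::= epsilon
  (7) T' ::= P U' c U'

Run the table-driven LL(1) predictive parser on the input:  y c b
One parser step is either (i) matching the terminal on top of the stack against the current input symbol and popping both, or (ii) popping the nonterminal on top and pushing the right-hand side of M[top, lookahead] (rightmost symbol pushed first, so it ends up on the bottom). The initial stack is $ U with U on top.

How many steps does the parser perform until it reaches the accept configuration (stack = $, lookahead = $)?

9

     Stack            Input    Action
  1  $ U              y c b $  expand U ::= y T' b T
  2  $ T b T' y       y c b $  match y
  3  $ T b T'         c b $    expand T' ::= P U' c U'
  4  $ T b U' c U' P  c b $    expand P ::= epsilon
  5  $ T b U' c U'    c b $    expand U' ::= epsilon
  6  $ T b U' c       c b $    match c
  7  $ T b U'         b $      expand U' ::= epsilon
  8  $ T b            b $      match b
  9  $ T              $        expand T ::= epsilon
Accept reached after 9 steps.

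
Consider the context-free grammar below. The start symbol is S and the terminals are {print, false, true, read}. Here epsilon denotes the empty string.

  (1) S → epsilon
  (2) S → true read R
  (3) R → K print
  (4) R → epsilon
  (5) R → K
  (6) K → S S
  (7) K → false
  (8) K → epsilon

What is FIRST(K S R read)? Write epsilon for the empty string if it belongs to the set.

{false, print, read, true}

FIRST(S) = {epsilon, true}
FIRST(K) = {epsilon, false, true}  (via S S)
FIRST(R) = {epsilon, false, print, true}  (via K print, K)
FIRST(K S R read): take FIRST of each symbol in turn, carrying on past any symbol whose FIRST contains epsilon; result {false, print, read, true}.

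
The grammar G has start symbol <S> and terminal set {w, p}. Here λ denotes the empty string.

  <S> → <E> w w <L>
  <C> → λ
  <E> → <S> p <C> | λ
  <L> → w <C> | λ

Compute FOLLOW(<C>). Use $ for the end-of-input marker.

{$, p, w}

FIRST(<C>): from <C>→λ we get {λ}. So FIRST(<C>) = {λ}.
FIRST(<L>): from <L>→w <C> we get {w}; from <L>→λ we get {λ}. So FIRST(<L>) = {λ, w}.
FIRST(<S>): from <S>→<E> w w <L> we get {w}. So FIRST(<S>) = {w}.
FIRST(<E>): from <E>→<S> p <C> we get {w}; from <E>→λ we get {λ}. So FIRST(<E>) = {λ, w}.
FOLLOW(<S>) includes $ since <S> is the start symbol.
FOLLOW(<S>): in <E>→<S> p <C>, <S> is followed by p <C> with FIRST {p}. Thus FOLLOW(<S>) = {$, p}.
FOLLOW(<E>): in <S>→<E> w w <L>, <E> is followed by w w <L> with FIRST {w}. Thus FOLLOW(<E>) = {w}.
FOLLOW(<L>): in <S>→<E> w w <L>, the suffix after <L> is empty, so FOLLOW(<L>) ⊇ FOLLOW(<S>) = {$, p}. Thus FOLLOW(<L>) = {$, p}.
FOLLOW(<C>): in <E>→<S> p <C>, the suffix after <C> is empty, so FOLLOW(<C>) ⊇ FOLLOW(<E>) = {w}; in <L>→w <C>, the suffix after <C> is empty, so FOLLOW(<C>) ⊇ FOLLOW(<L>) = {$, p}. Thus FOLLOW(<C>) = {$, p, w}.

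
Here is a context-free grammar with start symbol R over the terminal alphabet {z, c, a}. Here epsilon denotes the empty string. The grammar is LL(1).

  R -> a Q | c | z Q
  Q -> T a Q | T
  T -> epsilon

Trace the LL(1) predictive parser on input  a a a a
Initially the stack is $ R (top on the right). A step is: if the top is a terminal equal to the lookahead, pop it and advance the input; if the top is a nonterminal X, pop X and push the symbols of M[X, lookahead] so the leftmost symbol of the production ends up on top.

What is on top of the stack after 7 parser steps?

a

     Stack    Input      Action
  1  $ R      a a a a $  expand R -> a Q
  2  $ Q a    a a a a $  match a
  3  $ Q      a a a $    expand Q -> T a Q
  4  $ Q a T  a a a $    expand T -> epsilon
  5  $ Q a    a a a $    match a
  6  $ Q      a a $      expand Q -> T a Q
  7  $ Q a T  a a $      expand T -> epsilon
Stack after step 7: $ Q a (top = a).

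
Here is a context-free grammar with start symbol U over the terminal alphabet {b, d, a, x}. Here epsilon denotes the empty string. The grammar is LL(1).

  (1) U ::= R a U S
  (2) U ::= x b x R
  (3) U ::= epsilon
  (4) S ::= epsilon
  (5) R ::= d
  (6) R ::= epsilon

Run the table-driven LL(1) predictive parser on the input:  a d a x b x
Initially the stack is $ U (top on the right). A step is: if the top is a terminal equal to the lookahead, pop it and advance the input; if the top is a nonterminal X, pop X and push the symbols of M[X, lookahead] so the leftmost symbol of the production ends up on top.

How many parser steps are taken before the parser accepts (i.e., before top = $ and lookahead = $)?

14

step 1: stack=$ U  input=a d a x b x $  — expand U ::= R a U S
step 2: stack=$ S U a R  input=a d a x b x $  — expand R ::= epsilon
step 3: stack=$ S U a  input=a d a x b x $  — match a
step 4: stack=$ S U  input=d a x b x $  — expand U ::= R a U S
step 5: stack=$ S S U a R  input=d a x b x $  — expand R ::= d
step 6: stack=$ S S U a d  input=d a x b x $  — match d
step 7: stack=$ S S U a  input=a x b x $  — match a
step 8: stack=$ S S U  input=x b x $  — expand U ::= x b x R
step 9: stack=$ S S R x b x  input=x b x $  — match x
step 10: stack=$ S S R x b  input=b x $  — match b
step 11: stack=$ S S R x  input=x $  — match x
step 12: stack=$ S S R  input=$  — expand R ::= epsilon
step 13: stack=$ S S  input=$  — expand S ::= epsilon
step 14: stack=$ S  input=$  — expand S ::= epsilon
Accept reached after 14 steps.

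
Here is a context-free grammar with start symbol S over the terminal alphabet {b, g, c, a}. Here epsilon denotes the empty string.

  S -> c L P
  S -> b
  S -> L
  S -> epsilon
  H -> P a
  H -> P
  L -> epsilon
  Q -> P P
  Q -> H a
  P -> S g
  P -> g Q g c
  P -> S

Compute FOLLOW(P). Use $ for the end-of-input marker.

FIRST(L): from L->epsilon we get {epsilon}. So FIRST(L) = {epsilon}.
FIRST(S): from S->c L P we get {c}; from S->b we get {b}; from S->L we get {epsilon}; from S->epsilon we get {epsilon}. So FIRST(S) = {epsilon, b, c}.
FIRST(P): from P->S g we get {b, c, g}; from P->g Q g c we get {g}; from P->S we get {epsilon, b, c}. So FIRST(P) = {epsilon, b, c, g}.
FIRST(H): from H->P a we get {a, b, c, g}; from H->P we get {epsilon, b, c, g}. So FIRST(H) = {epsilon, a, b, c, g}.
FIRST(Q): from Q->P P we get {epsilon, b, c, g}; from Q->H a we get {a, b, c, g}. So FIRST(Q) = {epsilon, a, b, c, g}.
FOLLOW(S) includes $ since S is the start symbol.
FOLLOW(H): in Q->H a, H is followed by a with FIRST {a}. Thus FOLLOW(H) = {a}.
FOLLOW(Q): in P->g Q g c, Q is followed by g c with FIRST {g}. Thus FOLLOW(Q) = {g}.
FOLLOW(S): in P->S g, S is followed by g with FIRST {g}; in P->S, the suffix after S is empty, so FOLLOW(S) ⊇ FOLLOW(P) = {$, a, b, c, g}. Thus FOLLOW(S) = {$, a, b, c, g}.
FOLLOW(L): in S->c L P, L is followed by P with FIRST {epsilon, b, c, g}; in S->c L P, the suffix after L is nullable, so FOLLOW(L) ⊇ FOLLOW(S) = {$, a, b, c, g}; in S->L, the suffix after L is empty, so FOLLOW(L) ⊇ FOLLOW(S) = {$, a, b, c, g}. Thus FOLLOW(L) = {$, a, b, c, g}.
FOLLOW(P): in S->c L P, the suffix after P is empty, so FOLLOW(P) ⊇ FOLLOW(S) = {$, a, b, c, g}; in H->P a, P is followed by a with FIRST {a}; in H->P, the suffix after P is empty, so FOLLOW(P) ⊇ FOLLOW(H) = {a}; in Q->P P (occurrence 1), P is followed by P with FIRST {epsilon, b, c, g}; in Q->P P (occurrence 1), the suffix after P is nullable, so FOLLOW(P) ⊇ FOLLOW(Q) = {g}; in Q->P P (occurrence 2), the suffix after P is empty, so FOLLOW(P) ⊇ FOLLOW(Q) = {g}. Thus FOLLOW(P) = {$, a, b, c, g}.

{$, a, b, c, g}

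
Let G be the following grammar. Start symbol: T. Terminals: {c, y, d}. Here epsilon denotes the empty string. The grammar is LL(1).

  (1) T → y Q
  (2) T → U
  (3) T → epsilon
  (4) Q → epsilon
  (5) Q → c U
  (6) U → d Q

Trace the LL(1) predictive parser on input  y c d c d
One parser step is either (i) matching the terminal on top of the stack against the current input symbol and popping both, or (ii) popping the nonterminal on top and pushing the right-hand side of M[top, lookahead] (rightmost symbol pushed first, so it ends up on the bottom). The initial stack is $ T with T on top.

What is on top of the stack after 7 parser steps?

c

     Stack  Input        Action
  1  $ T    y c d c d $  expand T → y Q
  2  $ Q y  y c d c d $  match y
  3  $ Q    c d c d $    expand Q → c U
  4  $ U c  c d c d $    match c
  5  $ U    d c d $      expand U → d Q
  6  $ Q d  d c d $      match d
  7  $ Q    c d $        expand Q → c U
Stack after step 7: $ U c (top = c).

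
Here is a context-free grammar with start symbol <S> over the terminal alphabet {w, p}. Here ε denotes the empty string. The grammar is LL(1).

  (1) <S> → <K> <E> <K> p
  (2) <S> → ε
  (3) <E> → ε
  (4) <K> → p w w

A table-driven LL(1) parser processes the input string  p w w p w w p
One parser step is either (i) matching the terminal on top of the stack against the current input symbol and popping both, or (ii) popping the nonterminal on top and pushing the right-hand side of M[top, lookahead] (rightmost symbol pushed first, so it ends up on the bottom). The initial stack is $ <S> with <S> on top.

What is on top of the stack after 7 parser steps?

step 1: stack=$ <S>  input=p w w p w w p $  — expand <S> → <K> <E> <K> p
step 2: stack=$ p <K> <E> <K>  input=p w w p w w p $  — expand <K> → p w w
step 3: stack=$ p <K> <E> w w p  input=p w w p w w p $  — match p
step 4: stack=$ p <K> <E> w w  input=w w p w w p $  — match w
step 5: stack=$ p <K> <E> w  input=w p w w p $  — match w
step 6: stack=$ p <K> <E>  input=p w w p $  — expand <E> → ε
step 7: stack=$ p <K>  input=p w w p $  — expand <K> → p w w
Stack after step 7: $ p w w p (top = p).

p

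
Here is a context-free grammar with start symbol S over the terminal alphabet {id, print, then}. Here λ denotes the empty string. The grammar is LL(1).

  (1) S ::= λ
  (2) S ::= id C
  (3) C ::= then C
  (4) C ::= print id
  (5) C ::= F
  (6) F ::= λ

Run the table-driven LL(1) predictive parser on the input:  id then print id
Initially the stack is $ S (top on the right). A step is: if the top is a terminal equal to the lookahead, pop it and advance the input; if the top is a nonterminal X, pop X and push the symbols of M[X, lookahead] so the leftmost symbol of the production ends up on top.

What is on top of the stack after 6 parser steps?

id

step 1: stack=$ S  input=id then print id $  — expand S ::= id C
step 2: stack=$ C id  input=id then print id $  — match id
step 3: stack=$ C  input=then print id $  — expand C ::= then C
step 4: stack=$ C then  input=then print id $  — match then
step 5: stack=$ C  input=print id $  — expand C ::= print id
step 6: stack=$ id print  input=print id $  — match print
Stack after step 6: $ id (top = id).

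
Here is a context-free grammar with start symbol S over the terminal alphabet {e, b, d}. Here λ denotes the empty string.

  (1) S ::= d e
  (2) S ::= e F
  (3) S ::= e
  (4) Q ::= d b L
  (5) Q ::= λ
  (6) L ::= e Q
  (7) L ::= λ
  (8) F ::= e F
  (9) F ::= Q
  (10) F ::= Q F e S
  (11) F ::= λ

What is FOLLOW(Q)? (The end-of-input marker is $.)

{$, d, e}

FIRST(S): from S::=d e we get {d}; from S::=e F we get {e}; from S::=e we get {e}. So FIRST(S) = {d, e}.
FIRST(Q): from Q::=d b L we get {d}; from Q::=λ we get {λ}. So FIRST(Q) = {λ, d}.
FIRST(L): from L::=e Q we get {e}; from L::=λ we get {λ}. So FIRST(L) = {λ, e}.
FIRST(F): from F::=e F we get {e}; from F::=Q we get {λ, d}; from F::=Q F e S we get {d, e}; from F::=λ we get {λ}. So FIRST(F) = {λ, d, e}.
FOLLOW(S) includes $ since S is the start symbol.
FOLLOW(S): in F::=Q F e S, the suffix after S is empty, so FOLLOW(S) ⊇ FOLLOW(F) = {$, e}. Thus FOLLOW(S) = {$, e}.
FOLLOW(F): in S::=e F, the suffix after F is empty, so FOLLOW(F) ⊇ FOLLOW(S) = {$, e}; in F::=e F, the suffix after F is empty (adds nothing new); in F::=Q F e S, F is followed by e S with FIRST {e}. Thus FOLLOW(F) = {$, e}.
FOLLOW(Q): in L::=e Q, the suffix after Q is empty, so FOLLOW(Q) ⊇ FOLLOW(L) = {$, d, e}; in F::=Q, the suffix after Q is empty, so FOLLOW(Q) ⊇ FOLLOW(F) = {$, e}; in F::=Q F e S, Q is followed by F e S with FIRST {d, e}. Thus FOLLOW(Q) = {$, d, e}.
FOLLOW(L): in Q::=d b L, the suffix after L is empty, so FOLLOW(L) ⊇ FOLLOW(Q) = {$, d, e}. Thus FOLLOW(L) = {$, d, e}.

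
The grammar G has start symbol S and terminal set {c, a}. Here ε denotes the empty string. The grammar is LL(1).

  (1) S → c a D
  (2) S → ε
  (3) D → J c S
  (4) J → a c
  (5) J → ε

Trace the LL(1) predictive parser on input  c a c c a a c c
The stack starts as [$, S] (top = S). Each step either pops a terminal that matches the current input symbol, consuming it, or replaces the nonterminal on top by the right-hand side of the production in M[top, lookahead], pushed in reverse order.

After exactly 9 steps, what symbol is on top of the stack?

D

     Stack    Input              Action
  1  $ S      c a c c a a c c $  expand S → c a D
  2  $ D a c  c a c c a a c c $  match c
  3  $ D a    a c c a a c c $    match a
  4  $ D      c c a a c c $      expand D → J c S
  5  $ S c J  c c a a c c $      expand J → ε
  6  $ S c    c c a a c c $      match c
  7  $ S      c a a c c $        expand S → c a D
  8  $ D a c  c a a c c $        match c
  9  $ D a    a a c c $          match a
Stack after step 9: $ D (top = D).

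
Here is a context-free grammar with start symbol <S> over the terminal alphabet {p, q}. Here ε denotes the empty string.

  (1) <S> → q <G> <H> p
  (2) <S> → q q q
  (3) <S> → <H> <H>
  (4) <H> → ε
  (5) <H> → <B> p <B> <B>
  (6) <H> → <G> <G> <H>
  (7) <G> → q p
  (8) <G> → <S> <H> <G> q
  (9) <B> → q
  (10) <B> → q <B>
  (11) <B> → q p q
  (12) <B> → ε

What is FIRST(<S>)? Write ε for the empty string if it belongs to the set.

{ε, p, q}

FIRST(<B>): from <B>→q we get {q}; from <B>→q <B> we get {q}; from <B>→q p q we get {q}; from <B>→ε we get {ε}. So FIRST(<B>) = {ε, q}.
FIRST(<S>): from <S>→q <G> <H> p we get {q}; from <S>→q q q we get {q}; from <S>→<H> <H> we get {ε, p, q}. So FIRST(<S>) = {ε, p, q}.
FIRST(<H>): from <H>→ε we get {ε}; from <H>→<B> p <B> <B> we get {p, q}; from <H>→<G> <G> <H> we get {p, q}. So FIRST(<H>) = {ε, p, q}.
FIRST(<G>): from <G>→q p we get {q}; from <G>→<S> <H> <G> q we get {p, q}. So FIRST(<G>) = {p, q}.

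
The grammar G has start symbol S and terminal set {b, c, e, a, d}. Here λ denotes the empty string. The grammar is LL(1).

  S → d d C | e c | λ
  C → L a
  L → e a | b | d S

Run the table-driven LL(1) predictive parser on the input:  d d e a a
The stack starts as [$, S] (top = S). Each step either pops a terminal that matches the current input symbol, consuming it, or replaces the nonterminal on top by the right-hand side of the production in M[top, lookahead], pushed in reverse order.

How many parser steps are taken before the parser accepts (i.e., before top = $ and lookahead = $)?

step 1: stack=$ S  input=d d e a a $  — expand S → d d C
step 2: stack=$ C d d  input=d d e a a $  — match d
step 3: stack=$ C d  input=d e a a $  — match d
step 4: stack=$ C  input=e a a $  — expand C → L a
step 5: stack=$ a L  input=e a a $  — expand L → e a
step 6: stack=$ a a e  input=e a a $  — match e
step 7: stack=$ a a  input=a a $  — match a
step 8: stack=$ a  input=a $  — match a
Accept reached after 8 steps.

8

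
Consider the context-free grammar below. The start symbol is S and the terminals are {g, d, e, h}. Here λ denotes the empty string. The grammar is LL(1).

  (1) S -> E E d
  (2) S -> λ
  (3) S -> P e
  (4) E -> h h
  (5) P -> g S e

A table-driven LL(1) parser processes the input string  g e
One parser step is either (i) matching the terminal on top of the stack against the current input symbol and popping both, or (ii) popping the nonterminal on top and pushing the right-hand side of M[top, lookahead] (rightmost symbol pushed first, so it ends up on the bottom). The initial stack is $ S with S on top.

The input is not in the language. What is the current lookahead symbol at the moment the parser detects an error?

$

step 1: stack=$ S  input=g e $  — expand S -> P e
step 2: stack=$ e P  input=g e $  — expand P -> g S e
step 3: stack=$ e e S g  input=g e $  — match g
step 4: stack=$ e e S  input=e $  — expand S -> λ
step 5: stack=$ e e  input=e $  — match e
step 6: stack=$ e  input=$  — error: top is terminal e but lookahead is $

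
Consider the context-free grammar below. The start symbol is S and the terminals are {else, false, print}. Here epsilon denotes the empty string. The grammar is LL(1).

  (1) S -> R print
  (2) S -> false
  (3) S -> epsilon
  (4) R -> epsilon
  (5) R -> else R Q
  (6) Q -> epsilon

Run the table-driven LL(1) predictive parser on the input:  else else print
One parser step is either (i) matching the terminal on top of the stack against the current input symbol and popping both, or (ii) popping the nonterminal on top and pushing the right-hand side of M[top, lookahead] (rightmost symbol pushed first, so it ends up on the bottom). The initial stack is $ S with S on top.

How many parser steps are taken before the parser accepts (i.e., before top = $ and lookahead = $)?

step 1: stack=$ S  input=else else print $  — expand S -> R print
step 2: stack=$ print R  input=else else print $  — expand R -> else R Q
step 3: stack=$ print Q R else  input=else else print $  — match else
step 4: stack=$ print Q R  input=else print $  — expand R -> else R Q
step 5: stack=$ print Q Q R else  input=else print $  — match else
step 6: stack=$ print Q Q R  input=print $  — expand R -> epsilon
step 7: stack=$ print Q Q  input=print $  — expand Q -> epsilon
step 8: stack=$ print Q  input=print $  — expand Q -> epsilon
step 9: stack=$ print  input=print $  — match print
Accept reached after 9 steps.

9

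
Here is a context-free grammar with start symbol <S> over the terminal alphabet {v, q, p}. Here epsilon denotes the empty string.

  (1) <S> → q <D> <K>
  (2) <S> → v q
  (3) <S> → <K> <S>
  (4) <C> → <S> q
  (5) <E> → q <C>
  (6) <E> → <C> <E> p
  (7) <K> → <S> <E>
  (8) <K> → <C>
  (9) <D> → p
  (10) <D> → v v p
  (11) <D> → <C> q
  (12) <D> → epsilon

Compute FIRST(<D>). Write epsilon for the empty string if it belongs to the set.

FIRST(<S>) = {q, v}  (via <K> <S>)
FIRST(<C>) = {q, v}  (via <S> q)
FIRST(<E>) = {q, v}  (via <C> <E> p)
FIRST(<K>) = {q, v}  (via <S> <E>, <C>)
FIRST(<D>) = {epsilon, p, q, v}  (via <C> q)

{epsilon, p, q, v}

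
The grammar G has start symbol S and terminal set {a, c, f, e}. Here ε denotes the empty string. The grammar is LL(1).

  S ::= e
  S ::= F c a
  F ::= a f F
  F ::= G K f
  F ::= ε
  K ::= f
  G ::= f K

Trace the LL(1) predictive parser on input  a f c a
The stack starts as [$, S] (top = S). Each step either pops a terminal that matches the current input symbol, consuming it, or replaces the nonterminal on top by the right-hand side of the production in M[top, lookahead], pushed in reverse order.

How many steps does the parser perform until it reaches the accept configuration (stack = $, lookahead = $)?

step 1: stack=$ S  input=a f c a $  — expand S ::= F c a
step 2: stack=$ a c F  input=a f c a $  — expand F ::= a f F
step 3: stack=$ a c F f a  input=a f c a $  — match a
step 4: stack=$ a c F f  input=f c a $  — match f
step 5: stack=$ a c F  input=c a $  — expand F ::= ε
step 6: stack=$ a c  input=c a $  — match c
step 7: stack=$ a  input=a $  — match a
Accept reached after 7 steps.

7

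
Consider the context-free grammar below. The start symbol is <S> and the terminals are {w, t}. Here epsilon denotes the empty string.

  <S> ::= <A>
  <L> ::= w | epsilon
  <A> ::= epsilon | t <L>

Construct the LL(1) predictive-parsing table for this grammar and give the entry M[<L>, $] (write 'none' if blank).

FIRST(<L>): from <L>::=w we get {w}; from <L>::=epsilon we get {epsilon}. So FIRST(<L>) = {epsilon, w}.
FIRST(<A>): from <A>::=epsilon we get {epsilon}; from <A>::=t <L> we get {t}. So FIRST(<A>) = {epsilon, t}.
FIRST(<S>): from <S>::=<A> we get {epsilon, t}. So FIRST(<S>) = {epsilon, t}.
FOLLOW(<S>) includes $ since <S> is the start symbol.
FOLLOW(<A>): in <S>::=<A>, the suffix after <A> is empty, so FOLLOW(<A>) ⊇ FOLLOW(<S>) = {$}. Thus FOLLOW(<A>) = {$}.
FOLLOW(<L>): in <A>::=t <L>, the suffix after <L> is empty, so FOLLOW(<L>) ⊇ FOLLOW(<A>) = {$}. Thus FOLLOW(<L>) = {$}.
For <L> ::= w: FIRST(w) = {w}, so it goes in M[<L>, t] for t ∈ {w}.
For <L> ::= epsilon: FIRST(epsilon) = {epsilon}, so it goes in M[<L>, t] for t ∈ {}; since epsilon ∈ FIRST, also for every t ∈ FOLLOW(<L>) = {$}.

<L> ::= epsilon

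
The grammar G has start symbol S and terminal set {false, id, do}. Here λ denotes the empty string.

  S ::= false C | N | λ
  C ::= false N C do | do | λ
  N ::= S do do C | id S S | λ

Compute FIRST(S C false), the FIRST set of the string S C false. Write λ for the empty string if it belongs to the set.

{do, false, id}

FIRST(C): from C::=false N C do we get {false}; from C::=do we get {do}; from C::=λ we get {λ}. So FIRST(C) = {λ, do, false}.
FIRST(S): from S::=false C we get {false}; from S::=N we get {λ, do, false, id}; from S::=λ we get {λ}. So FIRST(S) = {λ, do, false, id}.
FIRST(N): from N::=S do do C we get {do, false, id}; from N::=id S S we get {id}; from N::=λ we get {λ}. So FIRST(N) = {λ, do, false, id}.
FIRST(S C false): take FIRST of each symbol in turn, carrying on past any symbol whose FIRST contains λ; result {do, false, id}.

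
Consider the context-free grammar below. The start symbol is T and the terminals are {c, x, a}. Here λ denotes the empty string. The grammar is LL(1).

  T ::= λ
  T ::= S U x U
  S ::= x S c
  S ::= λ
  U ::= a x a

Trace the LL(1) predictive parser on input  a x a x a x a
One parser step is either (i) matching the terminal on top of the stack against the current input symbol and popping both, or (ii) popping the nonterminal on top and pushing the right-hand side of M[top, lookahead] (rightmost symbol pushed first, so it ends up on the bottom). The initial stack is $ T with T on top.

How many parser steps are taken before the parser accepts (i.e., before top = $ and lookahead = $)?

11

      Stack        Input            Action
   1  $ T          a x a x a x a $  expand T ::= S U x U
   2  $ U x U S    a x a x a x a $  expand S ::= λ
   3  $ U x U      a x a x a x a $  expand U ::= a x a
   4  $ U x a x a  a x a x a x a $  match a
   5  $ U x a x    x a x a x a $    match x
   6  $ U x a      a x a x a $      match a
   7  $ U x        x a x a $        match x
   8  $ U          a x a $          expand U ::= a x a
   9  $ a x a      a x a $          match a
  10  $ a x        x a $            match x
  11  $ a          a $              match a
Accept reached after 11 steps.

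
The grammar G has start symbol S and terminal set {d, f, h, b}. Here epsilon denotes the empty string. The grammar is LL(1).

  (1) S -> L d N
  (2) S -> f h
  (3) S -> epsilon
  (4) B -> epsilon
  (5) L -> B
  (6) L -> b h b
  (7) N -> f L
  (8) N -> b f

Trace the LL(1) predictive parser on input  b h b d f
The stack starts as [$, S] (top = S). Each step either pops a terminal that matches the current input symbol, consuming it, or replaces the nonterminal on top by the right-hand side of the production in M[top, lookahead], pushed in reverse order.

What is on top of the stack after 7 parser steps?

f

step 1: stack=$ S  input=b h b d f $  — expand S -> L d N
step 2: stack=$ N d L  input=b h b d f $  — expand L -> b h b
step 3: stack=$ N d b h b  input=b h b d f $  — match b
step 4: stack=$ N d b h  input=h b d f $  — match h
step 5: stack=$ N d b  input=b d f $  — match b
step 6: stack=$ N d  input=d f $  — match d
step 7: stack=$ N  input=f $  — expand N -> f L
Stack after step 7: $ L f (top = f).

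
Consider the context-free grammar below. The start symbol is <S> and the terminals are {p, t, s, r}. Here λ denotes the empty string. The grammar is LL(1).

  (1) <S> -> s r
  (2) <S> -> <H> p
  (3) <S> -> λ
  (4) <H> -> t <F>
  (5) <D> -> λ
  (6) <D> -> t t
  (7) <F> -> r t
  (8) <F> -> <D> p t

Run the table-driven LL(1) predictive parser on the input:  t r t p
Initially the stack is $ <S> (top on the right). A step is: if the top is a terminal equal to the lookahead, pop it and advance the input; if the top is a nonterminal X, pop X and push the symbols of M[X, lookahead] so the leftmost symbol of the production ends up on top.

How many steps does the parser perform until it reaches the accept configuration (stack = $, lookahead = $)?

7

step 1: stack=$ <S>  input=t r t p $  — expand <S> -> <H> p
step 2: stack=$ p <H>  input=t r t p $  — expand <H> -> t <F>
step 3: stack=$ p <F> t  input=t r t p $  — match t
step 4: stack=$ p <F>  input=r t p $  — expand <F> -> r t
step 5: stack=$ p t r  input=r t p $  — match r
step 6: stack=$ p t  input=t p $  — match t
step 7: stack=$ p  input=p $  — match p
Accept reached after 7 steps.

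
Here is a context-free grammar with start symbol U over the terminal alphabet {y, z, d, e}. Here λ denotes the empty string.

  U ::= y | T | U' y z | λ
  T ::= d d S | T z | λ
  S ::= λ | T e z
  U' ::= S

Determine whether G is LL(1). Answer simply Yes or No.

No

FIRST(U) = {λ, d, e, y, z}
FIRST(T) = {λ, d, z}
FIRST(S) = {λ, d, e, z}
FIRST(U') = {λ, d, e, z}
FOLLOW(U) = {$}
FOLLOW(T) = {$, e, z}
FOLLOW(S) = {$, e, y, z}
FOLLOW(U') = {y}
Cell M[S, e] receives both S ::= λ and S ::= T e z — the grammar is not LL(1).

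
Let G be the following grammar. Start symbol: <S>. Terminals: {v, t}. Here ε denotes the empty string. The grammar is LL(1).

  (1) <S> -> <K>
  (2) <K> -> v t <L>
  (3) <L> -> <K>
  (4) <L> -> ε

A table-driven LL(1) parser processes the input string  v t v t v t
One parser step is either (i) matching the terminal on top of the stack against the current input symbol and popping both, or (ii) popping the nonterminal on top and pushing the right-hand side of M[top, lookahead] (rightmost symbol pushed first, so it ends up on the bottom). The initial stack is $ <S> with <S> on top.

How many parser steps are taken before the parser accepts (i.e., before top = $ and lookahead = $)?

13

step 1: stack=$ <S>  input=v t v t v t $  — expand <S> -> <K>
step 2: stack=$ <K>  input=v t v t v t $  — expand <K> -> v t <L>
step 3: stack=$ <L> t v  input=v t v t v t $  — match v
step 4: stack=$ <L> t  input=t v t v t $  — match t
step 5: stack=$ <L>  input=v t v t $  — expand <L> -> <K>
step 6: stack=$ <K>  input=v t v t $  — expand <K> -> v t <L>
step 7: stack=$ <L> t v  input=v t v t $  — match v
step 8: stack=$ <L> t  input=t v t $  — match t
step 9: stack=$ <L>  input=v t $  — expand <L> -> <K>
step 10: stack=$ <K>  input=v t $  — expand <K> -> v t <L>
step 11: stack=$ <L> t v  input=v t $  — match v
step 12: stack=$ <L> t  input=t $  — match t
step 13: stack=$ <L>  input=$  — expand <L> -> ε
Accept reached after 13 steps.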